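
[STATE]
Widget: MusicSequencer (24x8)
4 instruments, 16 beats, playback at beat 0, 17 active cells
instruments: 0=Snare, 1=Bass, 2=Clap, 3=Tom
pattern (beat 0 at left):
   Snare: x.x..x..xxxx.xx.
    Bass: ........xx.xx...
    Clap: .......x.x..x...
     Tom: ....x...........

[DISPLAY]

      ▼123456789012345  
 Snare█·█··█··████·██·  
  Bass········██·██···  
  Clap·······█·█··█···  
   Tom····█···········  
                        
                        
                        


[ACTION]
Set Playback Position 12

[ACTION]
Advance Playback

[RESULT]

      0123456789012▼45  
 Snare█·█··█··████·██·  
  Bass········██·██···  
  Clap·······█·█··█···  
   Tom····█···········  
                        
                        
                        


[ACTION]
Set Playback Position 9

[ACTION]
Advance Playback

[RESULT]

      0123456789▼12345  
 Snare█·█··█··████·██·  
  Bass········██·██···  
  Clap·······█·█··█···  
   Tom····█···········  
                        
                        
                        


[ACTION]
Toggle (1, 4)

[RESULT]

      0123456789▼12345  
 Snare█·█··█··████·██·  
  Bass····█···██·██···  
  Clap·······█·█··█···  
   Tom····█···········  
                        
                        
                        


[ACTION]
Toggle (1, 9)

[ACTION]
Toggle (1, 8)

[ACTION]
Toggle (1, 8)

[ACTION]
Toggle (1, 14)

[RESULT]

      0123456789▼12345  
 Snare█·█··█··████·██·  
  Bass····█···█··██·█·  
  Clap·······█·█··█···  
   Tom····█···········  
                        
                        
                        


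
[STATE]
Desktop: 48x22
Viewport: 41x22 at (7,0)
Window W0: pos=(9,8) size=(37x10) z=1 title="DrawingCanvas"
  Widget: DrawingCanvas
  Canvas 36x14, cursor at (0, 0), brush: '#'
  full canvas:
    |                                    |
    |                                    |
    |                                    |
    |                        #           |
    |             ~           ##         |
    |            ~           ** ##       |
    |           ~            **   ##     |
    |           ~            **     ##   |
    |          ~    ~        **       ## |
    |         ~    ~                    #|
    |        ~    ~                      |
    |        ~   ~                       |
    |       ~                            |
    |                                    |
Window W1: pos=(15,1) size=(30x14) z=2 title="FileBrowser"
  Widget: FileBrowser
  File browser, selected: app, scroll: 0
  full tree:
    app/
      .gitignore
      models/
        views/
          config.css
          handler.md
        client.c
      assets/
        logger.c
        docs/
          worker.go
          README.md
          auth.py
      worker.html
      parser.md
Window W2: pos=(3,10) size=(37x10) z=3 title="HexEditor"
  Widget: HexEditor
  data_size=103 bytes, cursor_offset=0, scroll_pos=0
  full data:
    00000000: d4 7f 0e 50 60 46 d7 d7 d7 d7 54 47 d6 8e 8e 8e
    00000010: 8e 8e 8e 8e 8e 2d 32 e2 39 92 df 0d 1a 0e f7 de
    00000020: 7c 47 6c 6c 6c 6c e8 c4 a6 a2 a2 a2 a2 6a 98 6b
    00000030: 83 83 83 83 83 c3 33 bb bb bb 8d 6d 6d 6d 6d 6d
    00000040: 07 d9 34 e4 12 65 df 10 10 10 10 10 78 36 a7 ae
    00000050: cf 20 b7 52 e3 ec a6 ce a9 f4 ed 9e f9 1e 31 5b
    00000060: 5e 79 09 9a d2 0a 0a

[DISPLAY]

                                         
        ┏━━━━━━━━━━━━━━━━━━━━━━━━━━━━┓   
        ┃ FileBrowser                ┃   
        ┠────────────────────────────┨   
        ┃> [-] app/                  ┃   
        ┃    .gitignore              ┃   
        ┃    [+] models/             ┃   
        ┃    [+] assets/             ┃   
  ┏━━━━━┃    worker.html             ┃┓  
  ┃ Draw┃    parser.md               ┃┃  
━━━━━━━━━━━━━━━━━━━━━━━━━━━━━━━━┓    ┃┨  
xEditor                         ┃    ┃┃  
────────────────────────────────┨    ┃┃  
00000  D4 7f 0e 50 60 46 d7 d7  ┃    ┃┃  
00010  8e 8e 8e 8e 8e 2d 32 e2  ┃━━━━┛┃  
00020  7c 47 6c 6c 6c 6c e8 c4  ┃     ┃  
00030  83 83 83 83 83 c3 33 bb  ┃     ┃  
00040  07 d9 34 e4 12 65 df 10  ┃━━━━━┛  
00050  cf 20 b7 52 e3 ec a6 ce  ┃        
━━━━━━━━━━━━━━━━━━━━━━━━━━━━━━━━┛        
                                         
                                         


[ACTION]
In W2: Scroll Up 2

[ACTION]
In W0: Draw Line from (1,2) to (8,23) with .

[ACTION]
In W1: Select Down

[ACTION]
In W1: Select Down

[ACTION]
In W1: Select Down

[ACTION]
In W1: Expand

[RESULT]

                                         
        ┏━━━━━━━━━━━━━━━━━━━━━━━━━━━━┓   
        ┃ FileBrowser                ┃   
        ┠────────────────────────────┨   
        ┃  [-] app/                  ┃   
        ┃    .gitignore              ┃   
        ┃    [+] models/             ┃   
        ┃  > [-] assets/             ┃   
  ┏━━━━━┃      logger.c              ┃┓  
  ┃ Draw┃      [+] docs/             ┃┃  
━━━━━━━━━━━━━━━━━━━━━━━━━━━━━━━━┓    ┃┨  
xEditor                         ┃    ┃┃  
────────────────────────────────┨    ┃┃  
00000  D4 7f 0e 50 60 46 d7 d7  ┃    ┃┃  
00010  8e 8e 8e 8e 8e 2d 32 e2  ┃━━━━┛┃  
00020  7c 47 6c 6c 6c 6c e8 c4  ┃     ┃  
00030  83 83 83 83 83 c3 33 bb  ┃     ┃  
00040  07 d9 34 e4 12 65 df 10  ┃━━━━━┛  
00050  cf 20 b7 52 e3 ec a6 ce  ┃        
━━━━━━━━━━━━━━━━━━━━━━━━━━━━━━━━┛        
                                         
                                         


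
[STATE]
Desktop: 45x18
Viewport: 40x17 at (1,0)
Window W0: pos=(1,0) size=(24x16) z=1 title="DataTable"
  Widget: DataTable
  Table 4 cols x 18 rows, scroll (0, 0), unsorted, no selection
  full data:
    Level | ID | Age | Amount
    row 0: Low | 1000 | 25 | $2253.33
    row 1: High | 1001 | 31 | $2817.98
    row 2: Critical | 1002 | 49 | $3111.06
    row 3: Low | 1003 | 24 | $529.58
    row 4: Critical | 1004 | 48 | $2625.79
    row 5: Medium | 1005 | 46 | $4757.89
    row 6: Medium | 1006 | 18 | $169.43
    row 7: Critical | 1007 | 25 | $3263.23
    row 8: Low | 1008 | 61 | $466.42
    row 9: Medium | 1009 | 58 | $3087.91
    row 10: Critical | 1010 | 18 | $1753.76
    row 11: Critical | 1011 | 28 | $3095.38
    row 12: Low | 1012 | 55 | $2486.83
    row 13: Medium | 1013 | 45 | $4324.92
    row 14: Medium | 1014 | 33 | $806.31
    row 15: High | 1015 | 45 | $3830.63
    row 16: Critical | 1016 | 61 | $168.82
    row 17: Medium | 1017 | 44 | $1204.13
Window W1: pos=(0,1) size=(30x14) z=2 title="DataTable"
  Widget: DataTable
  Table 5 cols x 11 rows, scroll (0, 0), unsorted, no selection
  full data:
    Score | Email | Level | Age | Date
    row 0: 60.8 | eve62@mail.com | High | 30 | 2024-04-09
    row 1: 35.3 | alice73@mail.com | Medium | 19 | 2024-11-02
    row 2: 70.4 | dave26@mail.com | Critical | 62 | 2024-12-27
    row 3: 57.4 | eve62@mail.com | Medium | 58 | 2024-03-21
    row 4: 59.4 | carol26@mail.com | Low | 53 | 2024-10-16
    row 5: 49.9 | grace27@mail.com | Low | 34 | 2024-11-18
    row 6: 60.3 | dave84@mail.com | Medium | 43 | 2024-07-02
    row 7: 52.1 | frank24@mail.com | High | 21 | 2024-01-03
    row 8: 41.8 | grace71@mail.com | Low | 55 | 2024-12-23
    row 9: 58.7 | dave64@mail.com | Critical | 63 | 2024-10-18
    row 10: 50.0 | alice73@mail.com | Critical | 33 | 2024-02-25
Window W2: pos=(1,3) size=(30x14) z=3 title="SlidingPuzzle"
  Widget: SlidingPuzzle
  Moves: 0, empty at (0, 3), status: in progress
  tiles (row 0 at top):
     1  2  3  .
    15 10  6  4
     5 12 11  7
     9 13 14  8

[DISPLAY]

┏━━━━━━━━━━━━━━━━━━━━━━┓                
━━━━━━━━━━━━━━━━━━━━━━━━━━━━┓           
 DataTable                  ┃           
┏━━━━━━━━━━━━━━━━━━━━━━━━━━━━┓          
┃ SlidingPuzzle              ┃          
┠────────────────────────────┨          
┃┌────┬────┬────┬────┐       ┃          
┃│  1 │  2 │  3 │    │       ┃          
┃├────┼────┼────┼────┤       ┃          
┃│ 15 │ 10 │  6 │  4 │       ┃          
┃├────┼────┼────┼────┤       ┃          
┃│  5 │ 12 │ 11 │  7 │       ┃          
┃├────┼────┼────┼────┤       ┃          
┃│  9 │ 13 │ 14 │  8 │       ┃          
┃└────┴────┴────┴────┘       ┃          
┃Moves: 0                    ┃          
┗━━━━━━━━━━━━━━━━━━━━━━━━━━━━┛          


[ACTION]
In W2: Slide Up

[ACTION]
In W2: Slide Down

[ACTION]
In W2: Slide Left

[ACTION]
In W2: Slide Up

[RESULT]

┏━━━━━━━━━━━━━━━━━━━━━━┓                
━━━━━━━━━━━━━━━━━━━━━━━━━━━━┓           
 DataTable                  ┃           
┏━━━━━━━━━━━━━━━━━━━━━━━━━━━━┓          
┃ SlidingPuzzle              ┃          
┠────────────────────────────┨          
┃┌────┬────┬────┬────┐       ┃          
┃│  1 │  2 │  3 │  4 │       ┃          
┃├────┼────┼────┼────┤       ┃          
┃│ 15 │ 10 │  6 │    │       ┃          
┃├────┼────┼────┼────┤       ┃          
┃│  5 │ 12 │ 11 │  7 │       ┃          
┃├────┼────┼────┼────┤       ┃          
┃│  9 │ 13 │ 14 │  8 │       ┃          
┃└────┴────┴────┴────┘       ┃          
┃Moves: 3                    ┃          
┗━━━━━━━━━━━━━━━━━━━━━━━━━━━━┛          


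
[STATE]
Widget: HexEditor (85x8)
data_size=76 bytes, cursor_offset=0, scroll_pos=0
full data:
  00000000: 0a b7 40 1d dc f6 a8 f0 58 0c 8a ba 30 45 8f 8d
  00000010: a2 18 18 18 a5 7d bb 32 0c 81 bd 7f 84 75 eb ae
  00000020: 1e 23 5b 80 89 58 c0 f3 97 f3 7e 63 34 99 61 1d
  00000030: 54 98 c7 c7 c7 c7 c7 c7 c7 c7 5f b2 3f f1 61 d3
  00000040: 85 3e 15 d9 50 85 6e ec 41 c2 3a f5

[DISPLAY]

00000000  0A b7 40 1d dc f6 a8 f0  58 0c 8a ba 30 45 8f 8d  |..@.....X...0E..|       
00000010  a2 18 18 18 a5 7d bb 32  0c 81 bd 7f 84 75 eb ae  |.....}.2.....u..|       
00000020  1e 23 5b 80 89 58 c0 f3  97 f3 7e 63 34 99 61 1d  |.#[..X....~c4.a.|       
00000030  54 98 c7 c7 c7 c7 c7 c7  c7 c7 5f b2 3f f1 61 d3  |T........._.?.a.|       
00000040  85 3e 15 d9 50 85 6e ec  41 c2 3a f5              |.>..P.n.A.:.    |       
                                                                                     
                                                                                     
                                                                                     


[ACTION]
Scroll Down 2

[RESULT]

00000020  1e 23 5b 80 89 58 c0 f3  97 f3 7e 63 34 99 61 1d  |.#[..X....~c4.a.|       
00000030  54 98 c7 c7 c7 c7 c7 c7  c7 c7 5f b2 3f f1 61 d3  |T........._.?.a.|       
00000040  85 3e 15 d9 50 85 6e ec  41 c2 3a f5              |.>..P.n.A.:.    |       
                                                                                     
                                                                                     
                                                                                     
                                                                                     
                                                                                     


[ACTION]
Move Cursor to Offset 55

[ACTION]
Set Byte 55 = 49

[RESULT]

00000020  1e 23 5b 80 89 58 c0 f3  97 f3 7e 63 34 99 61 1d  |.#[..X....~c4.a.|       
00000030  54 98 c7 c7 c7 c7 c7 49  c7 c7 5f b2 3f f1 61 d3  |T......I.._.?.a.|       
00000040  85 3e 15 d9 50 85 6e ec  41 c2 3a f5              |.>..P.n.A.:.    |       
                                                                                     
                                                                                     
                                                                                     
                                                                                     
                                                                                     


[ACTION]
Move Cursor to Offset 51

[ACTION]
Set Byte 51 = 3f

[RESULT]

00000020  1e 23 5b 80 89 58 c0 f3  97 f3 7e 63 34 99 61 1d  |.#[..X....~c4.a.|       
00000030  54 98 c7 3F c7 c7 c7 49  c7 c7 5f b2 3f f1 61 d3  |T..?...I.._.?.a.|       
00000040  85 3e 15 d9 50 85 6e ec  41 c2 3a f5              |.>..P.n.A.:.    |       
                                                                                     
                                                                                     
                                                                                     
                                                                                     
                                                                                     


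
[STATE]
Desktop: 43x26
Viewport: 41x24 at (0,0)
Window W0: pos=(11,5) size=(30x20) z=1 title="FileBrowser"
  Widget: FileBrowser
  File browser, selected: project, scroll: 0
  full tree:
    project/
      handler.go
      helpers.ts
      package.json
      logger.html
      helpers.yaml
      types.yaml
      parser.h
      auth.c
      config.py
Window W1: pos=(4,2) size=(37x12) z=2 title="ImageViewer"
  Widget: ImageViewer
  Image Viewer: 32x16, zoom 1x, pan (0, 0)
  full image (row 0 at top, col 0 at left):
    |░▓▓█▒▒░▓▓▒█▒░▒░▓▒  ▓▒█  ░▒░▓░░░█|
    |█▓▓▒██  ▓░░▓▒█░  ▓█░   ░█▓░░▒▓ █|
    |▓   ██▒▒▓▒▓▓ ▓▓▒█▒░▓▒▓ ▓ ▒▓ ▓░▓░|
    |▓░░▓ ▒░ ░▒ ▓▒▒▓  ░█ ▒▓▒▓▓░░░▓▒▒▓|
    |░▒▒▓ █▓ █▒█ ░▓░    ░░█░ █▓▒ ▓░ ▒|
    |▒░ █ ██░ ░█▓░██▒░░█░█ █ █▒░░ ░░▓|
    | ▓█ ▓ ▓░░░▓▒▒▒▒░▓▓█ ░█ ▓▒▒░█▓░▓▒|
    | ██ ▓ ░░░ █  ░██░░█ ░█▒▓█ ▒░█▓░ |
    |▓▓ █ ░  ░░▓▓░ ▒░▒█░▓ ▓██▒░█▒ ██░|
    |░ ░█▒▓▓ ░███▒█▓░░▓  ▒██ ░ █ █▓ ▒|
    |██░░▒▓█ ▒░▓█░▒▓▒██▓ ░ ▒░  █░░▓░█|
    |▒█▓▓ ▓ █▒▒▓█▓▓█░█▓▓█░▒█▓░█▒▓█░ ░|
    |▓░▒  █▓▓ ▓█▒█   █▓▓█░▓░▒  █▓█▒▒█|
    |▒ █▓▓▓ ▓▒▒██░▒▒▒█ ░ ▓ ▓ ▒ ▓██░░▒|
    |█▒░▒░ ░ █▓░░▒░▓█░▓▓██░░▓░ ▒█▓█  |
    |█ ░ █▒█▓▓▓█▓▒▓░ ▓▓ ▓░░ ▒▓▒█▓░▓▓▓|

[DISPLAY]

                                         
                                         
    ┏━━━━━━━━━━━━━━━━━━━━━━━━━━━━━━━━━━━┓
    ┃ ImageViewer                       ┃
    ┠───────────────────────────────────┨
    ┃░▓▓█▒▒░▓▓▒█▒░▒░▓▒  ▓▒█  ░▒░▓░░░█   ┃
    ┃█▓▓▒██  ▓░░▓▒█░  ▓█░   ░█▓░░▒▓ █   ┃
    ┃▓   ██▒▒▓▒▓▓ ▓▓▒█▒░▓▒▓ ▓ ▒▓ ▓░▓░   ┃
    ┃▓░░▓ ▒░ ░▒ ▓▒▒▓  ░█ ▒▓▒▓▓░░░▓▒▒▓   ┃
    ┃░▒▒▓ █▓ █▒█ ░▓░    ░░█░ █▓▒ ▓░ ▒   ┃
    ┃▒░ █ ██░ ░█▓░██▒░░█░█ █ █▒░░ ░░▓   ┃
    ┃ ▓█ ▓ ▓░░░▓▒▒▒▒░▓▓█ ░█ ▓▒▒░█▓░▓▒   ┃
    ┃ ██ ▓ ░░░ █  ░██░░█ ░█▒▓█ ▒░█▓░    ┃
    ┗━━━━━━━━━━━━━━━━━━━━━━━━━━━━━━━━━━━┛
           ┃    types.yaml              ┃
           ┃    parser.h                ┃
           ┃    auth.c                  ┃
           ┃    config.py               ┃
           ┃                            ┃
           ┃                            ┃
           ┃                            ┃
           ┃                            ┃
           ┃                            ┃
           ┃                            ┃


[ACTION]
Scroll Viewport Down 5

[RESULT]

    ┏━━━━━━━━━━━━━━━━━━━━━━━━━━━━━━━━━━━┓
    ┃ ImageViewer                       ┃
    ┠───────────────────────────────────┨
    ┃░▓▓█▒▒░▓▓▒█▒░▒░▓▒  ▓▒█  ░▒░▓░░░█   ┃
    ┃█▓▓▒██  ▓░░▓▒█░  ▓█░   ░█▓░░▒▓ █   ┃
    ┃▓   ██▒▒▓▒▓▓ ▓▓▒█▒░▓▒▓ ▓ ▒▓ ▓░▓░   ┃
    ┃▓░░▓ ▒░ ░▒ ▓▒▒▓  ░█ ▒▓▒▓▓░░░▓▒▒▓   ┃
    ┃░▒▒▓ █▓ █▒█ ░▓░    ░░█░ █▓▒ ▓░ ▒   ┃
    ┃▒░ █ ██░ ░█▓░██▒░░█░█ █ █▒░░ ░░▓   ┃
    ┃ ▓█ ▓ ▓░░░▓▒▒▒▒░▓▓█ ░█ ▓▒▒░█▓░▓▒   ┃
    ┃ ██ ▓ ░░░ █  ░██░░█ ░█▒▓█ ▒░█▓░    ┃
    ┗━━━━━━━━━━━━━━━━━━━━━━━━━━━━━━━━━━━┛
           ┃    types.yaml              ┃
           ┃    parser.h                ┃
           ┃    auth.c                  ┃
           ┃    config.py               ┃
           ┃                            ┃
           ┃                            ┃
           ┃                            ┃
           ┃                            ┃
           ┃                            ┃
           ┃                            ┃
           ┗━━━━━━━━━━━━━━━━━━━━━━━━━━━━┛
                                         


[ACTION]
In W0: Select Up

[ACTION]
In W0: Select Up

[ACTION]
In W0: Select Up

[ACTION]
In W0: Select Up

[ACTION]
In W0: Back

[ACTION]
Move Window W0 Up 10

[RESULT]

    ┏━━━━━━━━━━━━━━━━━━━━━━━━━━━━━━━━━━━┓
    ┃ ImageViewer                       ┃
    ┠───────────────────────────────────┨
    ┃░▓▓█▒▒░▓▓▒█▒░▒░▓▒  ▓▒█  ░▒░▓░░░█   ┃
    ┃█▓▓▒██  ▓░░▓▒█░  ▓█░   ░█▓░░▒▓ █   ┃
    ┃▓   ██▒▒▓▒▓▓ ▓▓▒█▒░▓▒▓ ▓ ▒▓ ▓░▓░   ┃
    ┃▓░░▓ ▒░ ░▒ ▓▒▒▓  ░█ ▒▓▒▓▓░░░▓▒▒▓   ┃
    ┃░▒▒▓ █▓ █▒█ ░▓░    ░░█░ █▓▒ ▓░ ▒   ┃
    ┃▒░ █ ██░ ░█▓░██▒░░█░█ █ █▒░░ ░░▓   ┃
    ┃ ▓█ ▓ ▓░░░▓▒▒▒▒░▓▓█ ░█ ▓▒▒░█▓░▓▒   ┃
    ┃ ██ ▓ ░░░ █  ░██░░█ ░█▒▓█ ▒░█▓░    ┃
    ┗━━━━━━━━━━━━━━━━━━━━━━━━━━━━━━━━━━━┛
           ┃                            ┃
           ┃                            ┃
           ┃                            ┃
           ┃                            ┃
           ┃                            ┃
           ┗━━━━━━━━━━━━━━━━━━━━━━━━━━━━┛
                                         
                                         
                                         
                                         
                                         
                                         


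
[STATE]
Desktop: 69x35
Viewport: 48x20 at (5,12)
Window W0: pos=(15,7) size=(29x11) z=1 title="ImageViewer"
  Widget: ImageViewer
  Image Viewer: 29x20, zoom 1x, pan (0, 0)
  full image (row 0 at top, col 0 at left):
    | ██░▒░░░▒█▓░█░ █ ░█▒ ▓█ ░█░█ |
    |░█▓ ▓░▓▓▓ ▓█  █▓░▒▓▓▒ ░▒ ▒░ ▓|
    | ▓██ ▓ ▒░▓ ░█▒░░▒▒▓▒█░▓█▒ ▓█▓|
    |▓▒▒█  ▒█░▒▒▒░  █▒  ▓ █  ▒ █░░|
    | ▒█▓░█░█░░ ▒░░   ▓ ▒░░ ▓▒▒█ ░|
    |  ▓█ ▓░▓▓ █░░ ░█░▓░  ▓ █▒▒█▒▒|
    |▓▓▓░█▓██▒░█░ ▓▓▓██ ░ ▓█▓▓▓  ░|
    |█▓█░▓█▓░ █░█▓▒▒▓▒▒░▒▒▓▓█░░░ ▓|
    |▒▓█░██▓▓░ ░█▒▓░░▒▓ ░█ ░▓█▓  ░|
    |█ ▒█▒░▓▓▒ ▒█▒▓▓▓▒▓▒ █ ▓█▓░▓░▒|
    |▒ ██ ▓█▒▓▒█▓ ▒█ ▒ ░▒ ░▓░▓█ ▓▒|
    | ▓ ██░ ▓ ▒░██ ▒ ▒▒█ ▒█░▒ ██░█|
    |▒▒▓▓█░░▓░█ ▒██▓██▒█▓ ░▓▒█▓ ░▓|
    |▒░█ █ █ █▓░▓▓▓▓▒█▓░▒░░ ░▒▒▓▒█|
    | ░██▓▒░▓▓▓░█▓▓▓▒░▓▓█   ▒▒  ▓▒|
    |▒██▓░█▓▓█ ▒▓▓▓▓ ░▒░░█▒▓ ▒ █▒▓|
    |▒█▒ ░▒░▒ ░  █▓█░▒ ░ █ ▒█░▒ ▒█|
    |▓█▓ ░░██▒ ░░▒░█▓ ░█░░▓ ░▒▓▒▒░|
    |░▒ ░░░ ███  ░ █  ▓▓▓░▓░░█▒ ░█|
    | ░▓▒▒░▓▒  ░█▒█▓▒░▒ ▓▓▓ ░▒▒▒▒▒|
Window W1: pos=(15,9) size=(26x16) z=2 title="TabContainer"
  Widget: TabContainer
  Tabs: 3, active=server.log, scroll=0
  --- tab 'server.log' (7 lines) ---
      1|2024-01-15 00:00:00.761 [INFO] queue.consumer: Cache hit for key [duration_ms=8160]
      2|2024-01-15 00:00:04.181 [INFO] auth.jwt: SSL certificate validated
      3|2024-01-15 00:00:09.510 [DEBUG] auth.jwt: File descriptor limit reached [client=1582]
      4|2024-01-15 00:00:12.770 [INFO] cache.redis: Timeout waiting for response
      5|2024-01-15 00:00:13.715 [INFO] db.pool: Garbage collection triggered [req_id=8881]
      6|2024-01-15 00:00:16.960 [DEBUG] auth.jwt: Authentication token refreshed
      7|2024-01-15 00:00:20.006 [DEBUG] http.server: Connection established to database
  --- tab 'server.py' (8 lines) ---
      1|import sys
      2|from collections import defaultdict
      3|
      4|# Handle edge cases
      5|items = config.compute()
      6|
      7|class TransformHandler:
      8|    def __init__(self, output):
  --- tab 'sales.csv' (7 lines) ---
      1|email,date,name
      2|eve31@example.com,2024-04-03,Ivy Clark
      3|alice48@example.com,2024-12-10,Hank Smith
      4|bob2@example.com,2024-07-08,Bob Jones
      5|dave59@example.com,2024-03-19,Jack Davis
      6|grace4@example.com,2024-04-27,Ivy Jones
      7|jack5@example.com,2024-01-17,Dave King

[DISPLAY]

          ┃[server.log]│ server.py ┃ ▓┃         
          ┃────────────────────────┃ █┃         
          ┃2024-01-15 00:00:00.761 ┃▒█┃         
          ┃2024-01-15 00:00:04.181 ┃▒█┃         
          ┃2024-01-15 00:00:09.510 ┃▓ ┃         
          ┃2024-01-15 00:00:12.770 ┃━━┛         
          ┃2024-01-15 00:00:13.715 ┃            
          ┃2024-01-15 00:00:16.960 ┃            
          ┃2024-01-15 00:00:20.006 ┃            
          ┃                        ┃            
          ┃                        ┃            
          ┃                        ┃            
          ┗━━━━━━━━━━━━━━━━━━━━━━━━┛            
                                                
                                                
                                                
                                                
                                                
                                                
                                                


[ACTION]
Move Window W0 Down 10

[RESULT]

          ┃[server.log]│ server.py ┃            
          ┃────────────────────────┃            
          ┃2024-01-15 00:00:00.761 ┃            
          ┃2024-01-15 00:00:04.181 ┃            
          ┃2024-01-15 00:00:09.510 ┃            
          ┃2024-01-15 00:00:12.770 ┃━━┓         
          ┃2024-01-15 00:00:13.715 ┃  ┃         
          ┃2024-01-15 00:00:16.960 ┃──┨         
          ┃2024-01-15 00:00:20.006 ┃█░┃         
          ┃                        ┃▒░┃         
          ┃                        ┃ ▓┃         
          ┃                        ┃ █┃         
          ┗━━━━━━━━━━━━━━━━━━━━━━━━┛▒█┃         
          ┃  ▓█ ▓░▓▓ █░░ ░█░▓░  ▓ █▒▒█┃         
          ┃▓▓▓░█▓██▒░█░ ▓▓▓██ ░ ▓█▓▓▓ ┃         
          ┗━━━━━━━━━━━━━━━━━━━━━━━━━━━┛         
                                                
                                                
                                                
                                                


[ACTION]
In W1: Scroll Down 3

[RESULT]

          ┃[server.log]│ server.py ┃            
          ┃────────────────────────┃            
          ┃2024-01-15 00:00:12.770 ┃            
          ┃2024-01-15 00:00:13.715 ┃            
          ┃2024-01-15 00:00:16.960 ┃            
          ┃2024-01-15 00:00:20.006 ┃━━┓         
          ┃                        ┃  ┃         
          ┃                        ┃──┨         
          ┃                        ┃█░┃         
          ┃                        ┃▒░┃         
          ┃                        ┃ ▓┃         
          ┃                        ┃ █┃         
          ┗━━━━━━━━━━━━━━━━━━━━━━━━┛▒█┃         
          ┃  ▓█ ▓░▓▓ █░░ ░█░▓░  ▓ █▒▒█┃         
          ┃▓▓▓░█▓██▒░█░ ▓▓▓██ ░ ▓█▓▓▓ ┃         
          ┗━━━━━━━━━━━━━━━━━━━━━━━━━━━┛         
                                                
                                                
                                                
                                                


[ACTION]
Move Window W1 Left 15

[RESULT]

ver.log]│ server.py ┃                           
────────────────────┃                           
-01-15 00:00:12.770 ┃                           
-01-15 00:00:13.715 ┃                           
-01-15 00:00:16.960 ┃                           
-01-15 00:00:20.006 ┃━━━━━━━━━━━━━━━━━┓         
                    ┃er               ┃         
                    ┃─────────────────┨         
                    ┃▓░█░ █ ░█▒ ▓█ ░█░┃         
                    ┃▓█  █▓░▒▓▓▒ ░▒ ▒░┃         
                    ┃ ░█▒░░▒▒▓▒█░▓█▒ ▓┃         
                    ┃▒▒░  █▒  ▓ █  ▒ █┃         
━━━━━━━━━━━━━━━━━━━━┛ ▒░░   ▓ ▒░░ ▓▒▒█┃         
          ┃  ▓█ ▓░▓▓ █░░ ░█░▓░  ▓ █▒▒█┃         
          ┃▓▓▓░█▓██▒░█░ ▓▓▓██ ░ ▓█▓▓▓ ┃         
          ┗━━━━━━━━━━━━━━━━━━━━━━━━━━━┛         
                                                
                                                
                                                
                                                


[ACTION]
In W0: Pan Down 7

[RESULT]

ver.log]│ server.py ┃                           
────────────────────┃                           
-01-15 00:00:12.770 ┃                           
-01-15 00:00:13.715 ┃                           
-01-15 00:00:16.960 ┃                           
-01-15 00:00:20.006 ┃━━━━━━━━━━━━━━━━━┓         
                    ┃er               ┃         
                    ┃─────────────────┨         
                    ┃░█▓▒▒▓▒▒░▒▒▓▓█░░░┃         
                    ┃░█▒▓░░▒▓ ░█ ░▓█▓ ┃         
                    ┃▒█▒▓▓▓▒▓▒ █ ▓█▓░▓┃         
                    ┃█▓ ▒█ ▒ ░▒ ░▓░▓█ ┃         
━━━━━━━━━━━━━━━━━━━━┛░██ ▒ ▒▒█ ▒█░▒ ██┃         
          ┃▒▒▓▓█░░▓░█ ▒██▓██▒█▓ ░▓▒█▓ ┃         
          ┃▒░█ █ █ █▓░▓▓▓▓▒█▓░▒░░ ░▒▒▓┃         
          ┗━━━━━━━━━━━━━━━━━━━━━━━━━━━┛         
                                                
                                                
                                                
                                                


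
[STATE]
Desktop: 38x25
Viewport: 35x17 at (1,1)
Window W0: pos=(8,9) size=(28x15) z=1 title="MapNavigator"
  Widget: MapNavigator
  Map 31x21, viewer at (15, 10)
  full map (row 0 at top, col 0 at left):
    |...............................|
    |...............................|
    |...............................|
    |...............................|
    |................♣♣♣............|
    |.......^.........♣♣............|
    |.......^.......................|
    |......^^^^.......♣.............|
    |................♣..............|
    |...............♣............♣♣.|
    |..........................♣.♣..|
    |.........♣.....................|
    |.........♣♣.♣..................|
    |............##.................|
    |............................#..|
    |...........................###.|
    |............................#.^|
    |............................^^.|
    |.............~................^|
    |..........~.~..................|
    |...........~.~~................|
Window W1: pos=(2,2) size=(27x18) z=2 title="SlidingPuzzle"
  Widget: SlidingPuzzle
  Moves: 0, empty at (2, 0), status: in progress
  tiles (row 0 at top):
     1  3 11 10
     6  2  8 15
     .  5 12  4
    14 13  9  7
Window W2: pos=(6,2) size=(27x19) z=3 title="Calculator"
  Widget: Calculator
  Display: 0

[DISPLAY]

                                   
 ┏━━━┏━━━━━━━━━━━━━━━━━━━━━━━━━┓   
 ┃ Sl┃ Calculator              ┃   
 ┠───┠─────────────────────────┨   
 ┃┌──┃                        0┃   
 ┃│  ┃┌───┬───┬───┬───┐        ┃   
 ┃├──┃│ 7 │ 8 │ 9 │ ÷ │        ┃   
 ┃│  ┃├───┼───┼───┼───┤        ┃   
 ┃├──┃│ 4 │ 5 │ 6 │ × │        ┃━━┓
 ┃│  ┃├───┼───┼───┼───┤        ┃  ┃
 ┃├──┃│ 1 │ 2 │ 3 │ - │        ┃──┨
 ┃│ 1┃├───┼───┼───┼───┤        ┃..┃
 ┃└──┃│ 0 │ . │ = │ + │        ┃..┃
 ┃Mov┃├───┼───┼───┼───┤        ┃..┃
 ┃   ┃│ C │ MC│ MR│ M+│        ┃..┃
 ┃   ┃└───┴───┴───┴───┘        ┃..┃
 ┃   ┃                         ┃♣.┃


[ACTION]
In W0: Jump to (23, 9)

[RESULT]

                                   
 ┏━━━┏━━━━━━━━━━━━━━━━━━━━━━━━━┓   
 ┃ Sl┃ Calculator              ┃   
 ┠───┠─────────────────────────┨   
 ┃┌──┃                        0┃   
 ┃│  ┃┌───┬───┬───┬───┐        ┃   
 ┃├──┃│ 7 │ 8 │ 9 │ ÷ │        ┃   
 ┃│  ┃├───┼───┼───┼───┤        ┃   
 ┃├──┃│ 4 │ 5 │ 6 │ × │        ┃━━┓
 ┃│  ┃├───┼───┼───┼───┤        ┃  ┃
 ┃├──┃│ 1 │ 2 │ 3 │ - │        ┃──┨
 ┃│ 1┃├───┼───┼───┼───┤        ┃  ┃
 ┃└──┃│ 0 │ . │ = │ + │        ┃  ┃
 ┃Mov┃├───┼───┼───┼───┤        ┃  ┃
 ┃   ┃│ C │ MC│ MR│ M+│        ┃  ┃
 ┃   ┃└───┴───┴───┴───┘        ┃  ┃
 ┃   ┃                         ┃  ┃


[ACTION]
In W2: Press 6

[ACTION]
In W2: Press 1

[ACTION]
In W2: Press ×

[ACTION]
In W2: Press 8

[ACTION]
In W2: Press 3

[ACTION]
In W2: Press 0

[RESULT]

                                   
 ┏━━━┏━━━━━━━━━━━━━━━━━━━━━━━━━┓   
 ┃ Sl┃ Calculator              ┃   
 ┠───┠─────────────────────────┨   
 ┃┌──┃                      830┃   
 ┃│  ┃┌───┬───┬───┬───┐        ┃   
 ┃├──┃│ 7 │ 8 │ 9 │ ÷ │        ┃   
 ┃│  ┃├───┼───┼───┼───┤        ┃   
 ┃├──┃│ 4 │ 5 │ 6 │ × │        ┃━━┓
 ┃│  ┃├───┼───┼───┼───┤        ┃  ┃
 ┃├──┃│ 1 │ 2 │ 3 │ - │        ┃──┨
 ┃│ 1┃├───┼───┼───┼───┤        ┃  ┃
 ┃└──┃│ 0 │ . │ = │ + │        ┃  ┃
 ┃Mov┃├───┼───┼───┼───┤        ┃  ┃
 ┃   ┃│ C │ MC│ MR│ M+│        ┃  ┃
 ┃   ┃└───┴───┴───┴───┘        ┃  ┃
 ┃   ┃                         ┃  ┃


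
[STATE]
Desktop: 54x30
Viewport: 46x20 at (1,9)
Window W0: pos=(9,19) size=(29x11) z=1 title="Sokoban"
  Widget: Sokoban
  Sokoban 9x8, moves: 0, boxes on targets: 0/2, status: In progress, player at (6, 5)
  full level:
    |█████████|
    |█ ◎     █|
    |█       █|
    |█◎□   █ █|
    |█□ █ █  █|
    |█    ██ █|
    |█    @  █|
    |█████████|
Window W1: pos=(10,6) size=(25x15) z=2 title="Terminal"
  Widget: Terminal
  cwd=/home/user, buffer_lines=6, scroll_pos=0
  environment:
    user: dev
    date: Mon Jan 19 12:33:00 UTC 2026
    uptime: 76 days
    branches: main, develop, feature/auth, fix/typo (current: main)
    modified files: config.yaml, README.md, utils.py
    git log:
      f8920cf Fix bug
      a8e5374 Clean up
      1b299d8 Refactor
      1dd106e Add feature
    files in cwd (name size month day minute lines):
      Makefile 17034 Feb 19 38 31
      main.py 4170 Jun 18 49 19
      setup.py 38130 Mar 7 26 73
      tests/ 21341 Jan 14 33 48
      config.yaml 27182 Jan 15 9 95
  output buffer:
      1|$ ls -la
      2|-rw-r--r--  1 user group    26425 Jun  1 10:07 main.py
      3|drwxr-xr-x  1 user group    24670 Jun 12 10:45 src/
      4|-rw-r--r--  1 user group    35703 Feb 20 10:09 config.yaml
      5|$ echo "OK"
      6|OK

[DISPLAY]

         ┃$ ls -la               ┃            
         ┃-rw-r--r--  1 user grou┃            
         ┃drwxr-xr-x  1 user grou┃            
         ┃-rw-r--r--  1 user grou┃            
         ┃$ echo "OK"            ┃            
         ┃OK                     ┃            
         ┃$ █                    ┃            
         ┃                       ┃            
         ┃                       ┃            
         ┃                       ┃            
        ┏┃                       ┃━━┓         
        ┃┗━━━━━━━━━━━━━━━━━━━━━━━┛  ┃         
        ┠───────────────────────────┨         
        ┃█████████                  ┃         
        ┃█ ◎     █                  ┃         
        ┃█       █                  ┃         
        ┃█◎□   █ █                  ┃         
        ┃█□ █ █  █                  ┃         
        ┃█    ██ █                  ┃         
        ┃█    @  █                  ┃         


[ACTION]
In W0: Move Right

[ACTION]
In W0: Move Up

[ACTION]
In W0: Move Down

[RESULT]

         ┃$ ls -la               ┃            
         ┃-rw-r--r--  1 user grou┃            
         ┃drwxr-xr-x  1 user grou┃            
         ┃-rw-r--r--  1 user grou┃            
         ┃$ echo "OK"            ┃            
         ┃OK                     ┃            
         ┃$ █                    ┃            
         ┃                       ┃            
         ┃                       ┃            
         ┃                       ┃            
        ┏┃                       ┃━━┓         
        ┃┗━━━━━━━━━━━━━━━━━━━━━━━┛  ┃         
        ┠───────────────────────────┨         
        ┃█████████                  ┃         
        ┃█ ◎     █                  ┃         
        ┃█       █                  ┃         
        ┃█◎□   █ █                  ┃         
        ┃█□ █ █  █                  ┃         
        ┃█    ██ █                  ┃         
        ┃█     @ █                  ┃         
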